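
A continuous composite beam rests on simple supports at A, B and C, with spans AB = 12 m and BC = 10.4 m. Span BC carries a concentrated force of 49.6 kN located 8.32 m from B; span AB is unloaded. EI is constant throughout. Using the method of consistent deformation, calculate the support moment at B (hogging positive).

Release continuity at B by inserting a hinge; the redundant is the internal moment M_B. The primary structure is two simply-supported spans AB and BC.
Rotations at B on the released spans (each span's end-slope, ×1/EI):
  span BC: point load 49.6 at a = 8.32: Pab(L + b)/(6LEI) = 171.7/EI
  relative rotation θ_0 = (0 + 171.7)/EI = 171.7/EI
A unit hogging moment at B produces rotation L₁/(3EI) + L₂/(3EI) = 7.467/EI.
Slope continuity at B: θ_0 = M_B·7.467/EI, so M_B = 171.7/7.467 = 22.99 kN·m (hogging).

M_B = 22.99 kN·m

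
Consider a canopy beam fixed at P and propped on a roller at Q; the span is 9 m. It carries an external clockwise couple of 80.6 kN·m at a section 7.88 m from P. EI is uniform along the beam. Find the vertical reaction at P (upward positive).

R_P = -13.23 kN

Take the reaction at Q as the redundant and release it; the primary structure is a cantilever fixed at P.
Deflection at Q on the released cantilever, summing each load's contribution:
  clockwise couple 80.6 at a = 7.88: M₀a(2L − a)/(2EI) = 3214/EI
Flexibility coefficient — unit upward force at Q: δ_{QQ} = L³/(3EI) = 243/EI.
The prop prevents deflection at Q: R_Q = δ_0/δ_{QQ} = 3214/243 = 13.23 kN.
Vertical equilibrium: R_P = ΣP − R_Q = 0 − 13.23 = -13.23 kN.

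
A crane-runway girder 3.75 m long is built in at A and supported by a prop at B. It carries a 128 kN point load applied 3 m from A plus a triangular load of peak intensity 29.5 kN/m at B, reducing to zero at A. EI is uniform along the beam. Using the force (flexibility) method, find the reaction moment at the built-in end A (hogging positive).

Choose R_B as the redundant. The primary structure is the cantilever fixed at A.
Primary-structure tip deflection at B by superposition:
  point load 128 at a = 3: Pa²(3L − a)/(6EI) = 1584/EI
  triangular load, peak 29.5 at the free end: 11w₀L⁴/(120EI) = 534.8/EI
  δ_0 = 2119/EI
Flexibility coefficient — unit upward force at B: δ_{BB} = L³/(3EI) = 17.58/EI.
The prop prevents deflection at B: R_B = δ_0/δ_{BB} = 2119/17.58 = 120.5 kN.
Moment equilibrium about A: M_A = Σ(load moments about A) − R_B·L = 522.3 − 120.5×3.75 = 70.28 kN·m.

M_A = 70.28 kN·m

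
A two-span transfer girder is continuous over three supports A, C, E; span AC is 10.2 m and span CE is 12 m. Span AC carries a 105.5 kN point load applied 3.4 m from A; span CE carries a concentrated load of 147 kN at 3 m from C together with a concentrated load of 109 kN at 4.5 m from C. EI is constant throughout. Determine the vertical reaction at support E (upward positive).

Release continuity at C by inserting a hinge; the redundant is the internal moment M_C. The primary structure is two simply-supported spans AC and CE.
Discontinuity in slope at C on the released structure — sum the simple-span end rotations:
  span AC: point load 105.5 at a = 3.4: Pab(L + a)/(6LEI) = 542/EI
  span CE: point load 147 at a = 3: Pab(L + b)/(6LEI) = 1158/EI
  span CE: point load 109 at a = 4.5: Pab(L + b)/(6LEI) = 996.3/EI
  relative rotation θ_0 = (542 + 2154)/EI = 2696/EI
A unit hogging moment at C produces rotation L₁/(3EI) + L₂/(3EI) = 7.4/EI.
Slope continuity at C: θ_0 = M_C·7.4/EI, so M_C = 2696/7.4 = 364.3 kN·m (hogging).
Span CE, ΣM about E: R_C^{CE}·12 = 2140 + 364.3, so R_C^{CE} = 208.7 kN and R_E = 256 − 208.7 = 47.26 kN.

R_E = 47.26 kN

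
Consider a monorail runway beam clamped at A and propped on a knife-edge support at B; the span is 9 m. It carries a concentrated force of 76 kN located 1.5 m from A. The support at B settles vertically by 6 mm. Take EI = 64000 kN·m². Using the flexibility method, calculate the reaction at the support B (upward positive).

R_B = 1.41 kN

Release the roller at B. Primary structure: cantilever fixed at A.
Downward deflection at the released point B due to the loads:
  point load 76 at a = 1.5: Pa²(3L − a)/(6EI) = 726.8/EI
Tip deflection under a unit load at B: L³/(3EI) = 243/EI.
With EI = 64000 kN·m²: δ_0 = 0.011355 m and δ_{BB} = 0.003797 m/kN.
Compatibility — the beam at B must follow the support down by 0.006 m: δ_0 − R_B·δ_{BB} = 0.006, so R_B = (0.011355 − 0.006)/0.003797 = 1.41 kN.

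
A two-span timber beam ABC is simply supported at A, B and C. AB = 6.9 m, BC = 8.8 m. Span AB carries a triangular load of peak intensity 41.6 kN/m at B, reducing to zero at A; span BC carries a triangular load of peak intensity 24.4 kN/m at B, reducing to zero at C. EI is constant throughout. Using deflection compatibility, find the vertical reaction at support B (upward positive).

R_B = 200.5 kN

Insert a hinge at B; M_B is the redundant, and each span becomes simply supported.
Discontinuity in slope at B on the released structure — sum the simple-span end rotations:
  span AB: triangular load, peak 41.6: w₀L³/(45EI) = 303.7/EI
  span BC: triangular load, peak 24.4: w₀L³/(45EI) = 369.5/EI
  relative rotation θ_0 = (303.7 + 369.5)/EI = 673.2/EI
A unit hogging moment at B produces rotation L₁/(3EI) + L₂/(3EI) = 5.233/EI.
Compatibility: M_B·(L₁+L₂)/(3EI) = θ_0, giving M_B = 128.6 kN·m (hogging).
Span AB, ΣM about A with M_B applied at B: R_B^{AB}·6.9 = 660.2 + 128.6, so R_B^{AB} = 114.3 kN and R_A = 143.5 − 114.3 = 29.2 kN.
Span BC, ΣM about C: R_B^{BC}·8.8 = 629.8 + 128.6, so R_B^{BC} = 86.19 kN and R_C = 107.4 − 86.19 = 21.17 kN.
R_B = 114.3 + 86.19 = 200.5 kN.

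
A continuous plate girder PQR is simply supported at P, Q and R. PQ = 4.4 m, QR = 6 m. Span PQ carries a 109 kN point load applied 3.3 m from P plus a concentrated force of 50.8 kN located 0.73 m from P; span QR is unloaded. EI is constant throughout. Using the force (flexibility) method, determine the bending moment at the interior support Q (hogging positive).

M_Q = 40.92 kN·m

Release continuity at Q by inserting a hinge; the redundant is the internal moment M_Q. The primary structure is two simply-supported spans PQ and QR.
End slopes at the hinge Q, treating each span as simply supported:
  span PQ: point load 109 at a = 3.3: Pab(L + a)/(6LEI) = 115.4/EI
  span PQ: point load 50.8 at a = 0.73: Pab(L + a)/(6LEI) = 26.45/EI
  relative rotation θ_0 = (141.9 + 0)/EI = 141.9/EI
A unit hogging moment at Q produces rotation L₁/(3EI) + L₂/(3EI) = 3.467/EI.
Slope continuity at Q: θ_0 = M_Q·3.467/EI, so M_Q = 141.9/3.467 = 40.92 kN·m (hogging).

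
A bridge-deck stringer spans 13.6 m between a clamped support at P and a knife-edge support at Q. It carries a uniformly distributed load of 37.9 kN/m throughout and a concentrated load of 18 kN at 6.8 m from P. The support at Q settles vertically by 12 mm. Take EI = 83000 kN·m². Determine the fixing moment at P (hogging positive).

M_P = 938.3 kN·m

Remove the prop at Q; the released (primary) structure is a cantilever built in at P.
Deflection at Q on the released cantilever, summing each load's contribution:
  UDL 37.9: wL⁴/(8EI) = 162071/EI
  point load 18 at a = 6.8: Pa²(3L − a)/(6EI) = 4716/EI
  δ_0 = 166787/EI
Flexibility coefficient — unit upward force at Q: δ_{QQ} = L³/(3EI) = 838.5/EI.
With EI = 83000 kN·m²: δ_0 = 2.0095 m and δ_{QQ} = 0.010102 m/kN.
Compatibility — the beam at Q must follow the support down by 0.012 m: δ_0 − R_Q·δ_{QQ} = 0.012, so R_Q = (2.0095 − 0.012)/0.010102 = 197.7 kN.
Moment equilibrium about P: M_P = Σ(load moments about P) − R_Q·L = 3627 − 197.7×13.6 = 938.3 kN·m.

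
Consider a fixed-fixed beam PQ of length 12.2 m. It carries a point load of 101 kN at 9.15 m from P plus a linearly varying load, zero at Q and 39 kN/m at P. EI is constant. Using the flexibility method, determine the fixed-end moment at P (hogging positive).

Release both end moments; the primary structure is a simply-supported span PQ with redundants M_P and M_Q.
End rotations of the released simple span under the applied load (×1/EI):
  at P: point load 101 at a = 9.15: Pab(L + b)/(6LEI) = 587.2/EI
  at Q: point load 101 at a = 9.15: Pab(L + a)/(6LEI) = 822.1/EI
  at P: triangular load, peak 39: w₀L³/(45EI) = 1574/EI
  at Q: triangular load, peak 39: 7w₀L³/(360EI) = 1377/EI
  θ_P0 = 2161/EI,  θ_Q0 = 2199/EI
Flexibility coefficients: a unit moment at one end gives L/(3EI) there and L/(6EI) at the far end, so f₁₁ = f₂₂ = 4.067/EI and f₁₂ = f₂₁ = 2.033/EI.
Compatibility — zero rotation at each built-in end:
  4.067 M_P + 2.033 M_Q = 2161
  2.033 M_P + 4.067 M_Q = 2199
Solving the pair gives M_P = 348 kN·m and M_Q = 366.8 kN·m (hogging).

M_P = 348 kN·m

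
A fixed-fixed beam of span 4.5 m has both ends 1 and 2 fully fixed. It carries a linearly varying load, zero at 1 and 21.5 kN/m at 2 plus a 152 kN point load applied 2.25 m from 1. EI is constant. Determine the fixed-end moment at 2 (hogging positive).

Take the two fixed-end moments M_1, M_2 as redundants; the released structure is the simple span 12.
Simple-span end rotations at 1 and 2 under the given loads:
  at 1: triangular load, peak 21.5: 7w₀L³/(360EI) = 38.1/EI
  at 2: triangular load, peak 21.5: w₀L³/(45EI) = 43.54/EI
  at 1: point load 152 at a = 2.25: Pab(L + b)/(6LEI) = 192.4/EI
  at 2: point load 152 at a = 2.25: Pab(L + a)/(6LEI) = 192.4/EI
  θ_10 = 230.5/EI,  θ_20 = 235.9/EI
Flexibility coefficients: a unit moment at one end gives L/(3EI) there and L/(6EI) at the far end, so f₁₁ = f₂₂ = 1.5/EI and f₁₂ = f₂₁ = 0.75/EI.
Compatibility — zero rotation at each built-in end:
  1.5 M_1 + 0.75 M_2 = 230.5
  0.75 M_1 + 1.5 M_2 = 235.9
Solving the pair gives M_1 = 100 kN·m and M_2 = 107.3 kN·m (hogging).

M_2 = 107.3 kN·m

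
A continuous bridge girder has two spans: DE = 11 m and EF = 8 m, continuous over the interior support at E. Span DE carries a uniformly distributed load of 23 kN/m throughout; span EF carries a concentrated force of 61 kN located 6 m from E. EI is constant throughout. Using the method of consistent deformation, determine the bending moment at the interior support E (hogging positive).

Take M_E as the redundant. Released structure: two simple spans DE and EF with a hinge at E.
Rotations at E on the released spans (each span's end-slope, ×1/EI):
  span DE: UDL 23: wL³/(24EI) = 1276/EI
  span EF: point load 61 at a = 6: Pab(L + b)/(6LEI) = 152.5/EI
  relative rotation θ_0 = (1276 + 152.5)/EI = 1428/EI
A unit hogging moment at E produces rotation L₁/(3EI) + L₂/(3EI) = 6.333/EI.
Compatibility: M_E·(L₁+L₂)/(3EI) = θ_0, giving M_E = 225.5 kN·m (hogging).

M_E = 225.5 kN·m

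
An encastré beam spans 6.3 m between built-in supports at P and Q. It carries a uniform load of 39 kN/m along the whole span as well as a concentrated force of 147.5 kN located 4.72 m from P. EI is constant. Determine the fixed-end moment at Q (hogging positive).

Release both end moments; the primary structure is a simply-supported span PQ with redundants M_P and M_Q.
Simple-span end rotations at P and Q under the given loads:
  at P: UDL 39: wL³/(24EI) = 406.3/EI
  at Q: UDL 39: wL³/(24EI) = 406.3/EI
  at P: point load 147.5 at a = 4.72: Pab(L + b)/(6LEI) = 229.3/EI
  at Q: point load 147.5 at a = 4.72: Pab(L + a)/(6LEI) = 320.7/EI
  θ_P0 = 635.6/EI,  θ_Q0 = 727/EI
Flexibility coefficients: a unit moment at one end gives L/(3EI) there and L/(6EI) at the far end, so f₁₁ = f₂₂ = 2.1/EI and f₁₂ = f₂₁ = 1.05/EI.
Compatibility — zero rotation at each built-in end:
  2.1 M_P + 1.05 M_Q = 635.6
  1.05 M_P + 2.1 M_Q = 727
Solving the pair gives M_P = 172.8 kN·m and M_Q = 259.8 kN·m (hogging).

M_Q = 259.8 kN·m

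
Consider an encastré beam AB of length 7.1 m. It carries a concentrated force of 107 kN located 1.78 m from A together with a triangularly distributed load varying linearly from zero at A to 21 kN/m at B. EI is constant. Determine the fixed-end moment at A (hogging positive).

Take the two fixed-end moments M_A, M_B as redundants; the released structure is the simple span AB.
On the primary (simply-supported) span, the end slopes from the loading are:
  at A: point load 107 at a = 1.78: Pab(L + b)/(6LEI) = 295.4/EI
  at B: point load 107 at a = 1.78: Pab(L + a)/(6LEI) = 211.2/EI
  at A: triangular load, peak 21: 7w₀L³/(360EI) = 146.1/EI
  at B: triangular load, peak 21: w₀L³/(45EI) = 167/EI
  θ_A0 = 441.6/EI,  θ_B0 = 378.2/EI
Flexibility coefficients: a unit moment at one end gives L/(3EI) there and L/(6EI) at the far end, so f₁₁ = f₂₂ = 2.367/EI and f₁₂ = f₂₁ = 1.183/EI.
Compatibility — zero rotation at each built-in end:
  2.367 M_A + 1.183 M_B = 441.6
  1.183 M_A + 2.367 M_B = 378.2
Solving the pair gives M_A = 142.2 kN·m and M_B = 88.71 kN·m (hogging).

M_A = 142.2 kN·m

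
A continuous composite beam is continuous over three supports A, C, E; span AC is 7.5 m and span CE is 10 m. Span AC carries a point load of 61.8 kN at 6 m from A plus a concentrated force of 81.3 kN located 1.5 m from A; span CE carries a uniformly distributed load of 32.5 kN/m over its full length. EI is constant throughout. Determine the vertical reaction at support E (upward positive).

Release continuity at C by inserting a hinge; the redundant is the internal moment M_C. The primary structure is two simply-supported spans AC and CE.
Rotations at C on the released spans (each span's end-slope, ×1/EI):
  span AC: point load 61.8 at a = 6: Pab(L + a)/(6LEI) = 166.9/EI
  span AC: point load 81.3 at a = 1.5: Pab(L + a)/(6LEI) = 146.3/EI
  span CE: UDL 32.5: wL³/(24EI) = 1354/EI
  relative rotation θ_0 = (313.2 + 1354)/EI = 1667/EI
A unit hogging moment at C produces rotation L₁/(3EI) + L₂/(3EI) = 5.833/EI.
Compatibility: M_C·(L₁+L₂)/(3EI) = θ_0, giving M_C = 285.8 kN·m (hogging).
Span CE, ΣM about E: R_C^{CE}·10 = 1625 + 285.8, so R_C^{CE} = 191.1 kN and R_E = 325 − 191.1 = 133.9 kN.

R_E = 133.9 kN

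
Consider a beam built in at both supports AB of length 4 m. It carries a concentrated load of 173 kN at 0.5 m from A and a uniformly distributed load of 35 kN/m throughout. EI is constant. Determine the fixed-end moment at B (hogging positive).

Take the two fixed-end moments M_A, M_B as redundants; the released structure is the simple span AB.
On the primary (simply-supported) span, the end slopes from the loading are:
  at A: point load 173 at a = 0.5: Pab(L + b)/(6LEI) = 94.61/EI
  at B: point load 173 at a = 0.5: Pab(L + a)/(6LEI) = 56.77/EI
  at A: UDL 35: wL³/(24EI) = 93.33/EI
  at B: UDL 35: wL³/(24EI) = 93.33/EI
  θ_A0 = 187.9/EI,  θ_B0 = 150.1/EI
Flexibility coefficients: a unit moment at one end gives L/(3EI) there and L/(6EI) at the far end, so f₁₁ = f₂₂ = 1.333/EI and f₁₂ = f₂₁ = 0.6667/EI.
Compatibility — zero rotation at each built-in end:
  1.333 M_A + 0.6667 M_B = 187.9
  0.6667 M_A + 1.333 M_B = 150.1
Solving the pair gives M_A = 112.9 kN·m and M_B = 56.13 kN·m (hogging).

M_B = 56.13 kN·m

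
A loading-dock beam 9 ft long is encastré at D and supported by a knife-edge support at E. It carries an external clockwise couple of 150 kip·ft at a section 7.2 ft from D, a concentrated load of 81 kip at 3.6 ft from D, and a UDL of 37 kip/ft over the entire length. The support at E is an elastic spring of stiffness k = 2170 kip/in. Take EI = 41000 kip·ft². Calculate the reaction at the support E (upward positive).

R_E = 164.7 kip

Remove the prop at E; the released (primary) structure is a cantilever built in at D.
Deflection at E on the released cantilever, summing each load's contribution:
  clockwise couple 150 at a = 7.2: M₀a(2L − a)/(2EI) = 5832/EI
  point load 81 at a = 3.6: Pa²(3L − a)/(6EI) = 4094/EI
  UDL 37: wL⁴/(8EI) = 30345/EI
  δ_0 = 40271/EI
Flexibility coefficient — unit upward force at E: δ_{EE} = L³/(3EI) = 243/EI.
With EI = 41000 kip·ft²: δ_0 = 0.98221 ft and δ_{EE} = 0.005927 ft/kip.
Compatibility — the spring shortens by R_E/k under the reaction it provides: δ_0 − R_E·δ_{EE} = R_E/k. With 1/k = 1/(2170×12) ft/kip = 0.000038 ft/kip, R_E = δ_0 / (δ_{EE} + 1/k) = 0.98221 / (0.005927 + 0.000038) = 164.7 kip.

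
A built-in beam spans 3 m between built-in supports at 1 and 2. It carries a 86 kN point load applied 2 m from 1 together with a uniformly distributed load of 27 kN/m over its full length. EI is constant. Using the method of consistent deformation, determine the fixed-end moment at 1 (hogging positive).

Release both end moments; the primary structure is a simply-supported span 12 with redundants M_1 and M_2.
On the primary (simply-supported) span, the end slopes from the loading are:
  at 1: point load 86 at a = 2: Pab(L + b)/(6LEI) = 38.22/EI
  at 2: point load 86 at a = 2: Pab(L + a)/(6LEI) = 47.78/EI
  at 1: UDL 27: wL³/(24EI) = 30.38/EI
  at 2: UDL 27: wL³/(24EI) = 30.38/EI
  θ_10 = 68.6/EI,  θ_20 = 78.15/EI
Flexibility coefficients: a unit moment at one end gives L/(3EI) there and L/(6EI) at the far end, so f₁₁ = f₂₂ = 1/EI and f₁₂ = f₂₁ = 0.5/EI.
Compatibility — zero rotation at each built-in end:
  1 M_1 + 0.5 M_2 = 68.6
  0.5 M_1 + 1 M_2 = 78.15
Solving the pair gives M_1 = 39.36 kN·m and M_2 = 58.47 kN·m (hogging).

M_1 = 39.36 kN·m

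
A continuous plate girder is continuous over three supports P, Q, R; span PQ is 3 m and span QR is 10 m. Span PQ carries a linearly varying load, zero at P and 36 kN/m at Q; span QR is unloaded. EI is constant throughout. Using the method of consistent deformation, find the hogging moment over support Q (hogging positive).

Insert a hinge at Q; M_Q is the redundant, and each span becomes simply supported.
End slopes at the hinge Q, treating each span as simply supported:
  span PQ: triangular load, peak 36: w₀L³/(45EI) = 21.6/EI
  relative rotation θ_0 = (21.6 + 0)/EI = 21.6/EI
A unit hogging moment at Q produces rotation L₁/(3EI) + L₂/(3EI) = 4.333/EI.
Slope continuity at Q: θ_0 = M_Q·4.333/EI, so M_Q = 21.6/4.333 = 4.985 kN·m (hogging).

M_Q = 4.985 kN·m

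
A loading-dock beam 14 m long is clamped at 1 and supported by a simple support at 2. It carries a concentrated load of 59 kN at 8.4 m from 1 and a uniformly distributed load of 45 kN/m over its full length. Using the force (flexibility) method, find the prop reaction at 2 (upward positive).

R_2 = 261.7 kN

Release the roller at 2. Primary structure: cantilever fixed at 1.
Primary-structure tip deflection at 2 by superposition:
  point load 59 at a = 8.4: Pa²(3L − a)/(6EI) = 23313/EI
  UDL 45: wL⁴/(8EI) = 216090/EI
  δ_0 = 239403/EI
Flexibility coefficient — unit upward force at 2: δ_{22} = L³/(3EI) = 914.7/EI.
Compatibility at 2: δ_0 − R_2·δ_{22} = 0, so R_2 = 239403/914.7 = 261.7 kN.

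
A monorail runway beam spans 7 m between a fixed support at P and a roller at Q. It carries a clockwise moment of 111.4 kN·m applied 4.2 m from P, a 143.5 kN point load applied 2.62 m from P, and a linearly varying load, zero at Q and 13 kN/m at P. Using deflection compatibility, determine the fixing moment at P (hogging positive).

M_P = 204.7 kN·m

Choose R_Q as the redundant. The primary structure is the cantilever fixed at P.
Primary-structure tip deflection at Q by superposition:
  clockwise couple 111.4 at a = 4.2: M₀a(2L − a)/(2EI) = 2293/EI
  point load 143.5 at a = 2.62: Pa²(3L − a)/(6EI) = 3018/EI
  triangular load, peak 13 at the fixed end: w₀L⁴/(30EI) = 1040/EI
  δ_0 = 6351/EI
Tip deflection under a unit load at Q: L³/(3EI) = 114.3/EI.
The prop prevents deflection at Q: R_Q = δ_0/δ_{QQ} = 6351/114.3 = 55.54 kN.
Moment equilibrium about P: M_P = Σ(load moments about P) − R_Q·L = 593.5 − 55.54×7 = 204.7 kN·m.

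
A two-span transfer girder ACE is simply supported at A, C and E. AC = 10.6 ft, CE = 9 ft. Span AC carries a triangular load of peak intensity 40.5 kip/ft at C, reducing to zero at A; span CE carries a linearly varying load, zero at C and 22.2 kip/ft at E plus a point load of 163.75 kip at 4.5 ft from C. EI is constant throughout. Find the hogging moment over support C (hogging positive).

Take M_C as the redundant. Released structure: two simple spans AC and CE with a hinge at C.
Rotations at C on the released spans (each span's end-slope, ×1/EI):
  span AC: triangular load, peak 40.5: w₀L³/(45EI) = 1072/EI
  span CE: triangular load, peak 22.2: 7w₀L³/(360EI) = 314.7/EI
  span CE: point load 163.75 at a = 4.5: Pab(L + b)/(6LEI) = 829/EI
  relative rotation θ_0 = (1072 + 1144)/EI = 2216/EI
A unit hogging moment at C produces rotation L₁/(3EI) + L₂/(3EI) = 6.533/EI.
Compatibility: M_C·(L₁+L₂)/(3EI) = θ_0, giving M_C = 339.1 kip·ft (hogging).

M_C = 339.1 kip·ft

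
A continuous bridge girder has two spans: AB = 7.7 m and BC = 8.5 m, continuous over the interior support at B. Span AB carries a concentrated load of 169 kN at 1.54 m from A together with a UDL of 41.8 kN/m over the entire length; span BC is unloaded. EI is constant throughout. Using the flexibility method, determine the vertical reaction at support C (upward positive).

R_C = -24.31 kN

Take M_B as the redundant. Released structure: two simple spans AB and BC with a hinge at B.
End slopes at the hinge B, treating each span as simply supported:
  span AB: point load 169 at a = 1.54: Pab(L + a)/(6LEI) = 320.6/EI
  span AB: UDL 41.8: wL³/(24EI) = 795.1/EI
  relative rotation θ_0 = (1116 + 0)/EI = 1116/EI
A unit hogging moment at B produces rotation L₁/(3EI) + L₂/(3EI) = 5.4/EI.
Slope continuity at B: θ_0 = M_B·5.4/EI, so M_B = 1116/5.4 = 206.6 kN·m (hogging).
Span BC, ΣM about C: R_B^{BC}·8.5 = 0 + 206.6, so R_B^{BC} = 24.31 kN and R_C = 0 − 24.31 = -24.31 kN.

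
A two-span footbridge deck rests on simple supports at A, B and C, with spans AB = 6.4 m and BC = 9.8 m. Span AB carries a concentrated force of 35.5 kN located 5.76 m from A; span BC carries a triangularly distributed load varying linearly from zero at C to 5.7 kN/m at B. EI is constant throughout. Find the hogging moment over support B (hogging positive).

Take M_B as the redundant. Released structure: two simple spans AB and BC with a hinge at B.
Discontinuity in slope at B on the released structure — sum the simple-span end rotations:
  span AB: point load 35.5 at a = 5.76: Pab(L + a)/(6LEI) = 41.44/EI
  span BC: triangular load, peak 5.7: w₀L³/(45EI) = 119.2/EI
  relative rotation θ_0 = (41.44 + 119.2)/EI = 160.7/EI
A unit hogging moment at B produces rotation L₁/(3EI) + L₂/(3EI) = 5.4/EI.
Compatibility: M_B·(L₁+L₂)/(3EI) = θ_0, giving M_B = 29.75 kN·m (hogging).

M_B = 29.75 kN·m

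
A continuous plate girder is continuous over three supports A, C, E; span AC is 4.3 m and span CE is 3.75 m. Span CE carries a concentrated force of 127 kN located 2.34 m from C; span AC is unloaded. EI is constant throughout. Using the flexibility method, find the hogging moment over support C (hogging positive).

M_C = 35.81 kN·m

Insert a hinge at C; M_C is the redundant, and each span becomes simply supported.
Discontinuity in slope at C on the released structure — sum the simple-span end rotations:
  span CE: point load 127 at a = 2.34: Pab(L + b)/(6LEI) = 96.1/EI
  relative rotation θ_0 = (0 + 96.1)/EI = 96.1/EI
A unit hogging moment at C produces rotation L₁/(3EI) + L₂/(3EI) = 2.683/EI.
Slope continuity at C: θ_0 = M_C·2.683/EI, so M_C = 96.1/2.683 = 35.81 kN·m (hogging).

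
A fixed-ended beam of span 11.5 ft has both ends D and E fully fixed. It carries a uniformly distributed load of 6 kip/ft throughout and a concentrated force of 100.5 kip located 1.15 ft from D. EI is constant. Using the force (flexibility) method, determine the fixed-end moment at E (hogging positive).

M_E = 76.53 kip·ft

Release both end moments; the primary structure is a simply-supported span DE with redundants M_D and M_E.
On the primary (simply-supported) span, the end slopes from the loading are:
  at D: UDL 6: wL³/(24EI) = 380.2/EI
  at E: UDL 6: wL³/(24EI) = 380.2/EI
  at D: point load 100.5 at a = 1.15: Pab(L + b)/(6LEI) = 378.8/EI
  at E: point load 100.5 at a = 1.15: Pab(L + a)/(6LEI) = 219.3/EI
  θ_D0 = 759/EI,  θ_E0 = 599.5/EI
Flexibility coefficients: a unit moment at one end gives L/(3EI) there and L/(6EI) at the far end, so f₁₁ = f₂₂ = 3.833/EI and f₁₂ = f₂₁ = 1.917/EI.
Compatibility — zero rotation at each built-in end:
  3.833 M_D + 1.917 M_E = 759
  1.917 M_D + 3.833 M_E = 599.5
Solving the pair gives M_D = 159.7 kip·ft and M_E = 76.53 kip·ft (hogging).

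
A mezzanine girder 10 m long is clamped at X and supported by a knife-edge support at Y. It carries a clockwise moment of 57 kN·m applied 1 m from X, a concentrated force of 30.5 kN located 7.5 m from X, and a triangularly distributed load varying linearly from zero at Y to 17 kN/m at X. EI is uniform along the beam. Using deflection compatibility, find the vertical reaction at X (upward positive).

R_X = 77.57 kN

Take the reaction at Y as the redundant and release it; the primary structure is a cantilever fixed at X.
Free-end deflection of the primary structure under the applied loading (downward +):
  clockwise couple 57 at a = 1: M₀a(2L − a)/(2EI) = 541.5/EI
  point load 30.5 at a = 7.5: Pa²(3L − a)/(6EI) = 6434/EI
  triangular load, peak 17 at the fixed end: w₀L⁴/(30EI) = 5667/EI
  δ_0 = 12642/EI
Tip deflection under a unit load at Y: L³/(3EI) = 333.3/EI.
The prop prevents deflection at Y: R_Y = δ_0/δ_{YY} = 12642/333.3 = 37.93 kN.
Vertical equilibrium: R_X = ΣP − R_Y = 115.5 − 37.93 = 77.57 kN.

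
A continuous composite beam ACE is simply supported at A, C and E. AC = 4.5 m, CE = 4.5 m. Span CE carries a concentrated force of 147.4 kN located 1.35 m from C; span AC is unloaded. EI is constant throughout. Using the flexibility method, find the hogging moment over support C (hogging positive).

Take M_C as the redundant. Released structure: two simple spans AC and CE with a hinge at C.
End slopes at the hinge C, treating each span as simply supported:
  span CE: point load 147.4 at a = 1.35: Pab(L + b)/(6LEI) = 177.6/EI
  relative rotation θ_0 = (0 + 177.6)/EI = 177.6/EI
A unit hogging moment at C produces rotation L₁/(3EI) + L₂/(3EI) = 3/EI.
Slope continuity at C: θ_0 = M_C·3/EI, so M_C = 177.6/3 = 59.2 kN·m (hogging).

M_C = 59.2 kN·m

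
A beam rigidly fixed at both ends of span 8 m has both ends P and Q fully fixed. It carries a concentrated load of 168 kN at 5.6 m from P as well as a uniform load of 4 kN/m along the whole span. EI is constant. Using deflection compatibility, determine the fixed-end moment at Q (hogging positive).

M_Q = 218.9 kN·m

Release both end moments; the primary structure is a simply-supported span PQ with redundants M_P and M_Q.
On the primary (simply-supported) span, the end slopes from the loading are:
  at P: point load 168 at a = 5.6: Pab(L + b)/(6LEI) = 489.2/EI
  at Q: point load 168 at a = 5.6: Pab(L + a)/(6LEI) = 639.7/EI
  at P: UDL 4: wL³/(24EI) = 85.33/EI
  at Q: UDL 4: wL³/(24EI) = 85.33/EI
  θ_P0 = 574.5/EI,  θ_Q0 = 725.1/EI
Flexibility coefficients: a unit moment at one end gives L/(3EI) there and L/(6EI) at the far end, so f₁₁ = f₂₂ = 2.667/EI and f₁₂ = f₂₁ = 1.333/EI.
Compatibility — zero rotation at each built-in end:
  2.667 M_P + 1.333 M_Q = 574.5
  1.333 M_P + 2.667 M_Q = 725.1
Solving the pair gives M_P = 106 kN·m and M_Q = 218.9 kN·m (hogging).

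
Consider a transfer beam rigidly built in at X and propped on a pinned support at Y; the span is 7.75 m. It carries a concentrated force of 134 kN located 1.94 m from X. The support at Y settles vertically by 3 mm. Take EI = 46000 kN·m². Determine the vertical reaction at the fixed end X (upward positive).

Choose R_Y as the redundant. The primary structure is the cantilever fixed at X.
Deflection at Y on the released cantilever, summing each load's contribution:
  point load 134 at a = 1.94: Pa²(3L − a)/(6EI) = 1791/EI
Flexibility coefficient — unit upward force at Y: δ_{YY} = L³/(3EI) = 155.2/EI.
With EI = 46000 kN·m²: δ_0 = 0.038939 m and δ_{YY} = 0.003373 m/kN.
Compatibility — the beam at Y must follow the support down by 0.003 m: δ_0 − R_Y·δ_{YY} = 0.003, so R_Y = (0.038939 − 0.003)/0.003373 = 10.65 kN.
Vertical equilibrium: R_X = ΣP − R_Y = 134 − 10.65 = 123.3 kN.

R_X = 123.3 kN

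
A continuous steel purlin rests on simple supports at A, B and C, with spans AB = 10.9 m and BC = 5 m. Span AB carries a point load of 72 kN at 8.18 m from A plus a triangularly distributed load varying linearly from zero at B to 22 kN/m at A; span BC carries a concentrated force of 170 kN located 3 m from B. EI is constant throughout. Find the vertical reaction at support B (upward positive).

R_B = 231.3 kN

Take M_B as the redundant. Released structure: two simple spans AB and BC with a hinge at B.
Discontinuity in slope at B on the released structure — sum the simple-span end rotations:
  span AB: point load 72 at a = 8.18: Pab(L + a)/(6LEI) = 467.4/EI
  span AB: triangular load, peak 22: 7w₀L³/(360EI) = 554/EI
  span BC: point load 170 at a = 3: Pab(L + b)/(6LEI) = 238/EI
  relative rotation θ_0 = (1021 + 238)/EI = 1259/EI
A unit hogging moment at B produces rotation L₁/(3EI) + L₂/(3EI) = 5.3/EI.
Compatibility: M_B·(L₁+L₂)/(3EI) = θ_0, giving M_B = 237.6 kN·m (hogging).
Span AB, ΣM about A with M_B applied at B: R_B^{AB}·10.9 = 1025 + 237.6, so R_B^{AB} = 115.8 kN and R_A = 191.9 − 115.8 = 76.1 kN.
Span BC, ΣM about C: R_B^{BC}·5 = 340 + 237.6, so R_B^{BC} = 115.5 kN and R_C = 170 − 115.5 = 54.48 kN.
R_B = 115.8 + 115.5 = 231.3 kN.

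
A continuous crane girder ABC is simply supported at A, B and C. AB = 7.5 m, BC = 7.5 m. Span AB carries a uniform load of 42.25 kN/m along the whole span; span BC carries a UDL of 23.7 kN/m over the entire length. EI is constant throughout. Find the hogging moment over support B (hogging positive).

M_B = 231.9 kN·m

Insert a hinge at B; M_B is the redundant, and each span becomes simply supported.
Discontinuity in slope at B on the released structure — sum the simple-span end rotations:
  span AB: UDL 42.25: wL³/(24EI) = 742.7/EI
  span BC: UDL 23.7: wL³/(24EI) = 416.6/EI
  relative rotation θ_0 = (742.7 + 416.6)/EI = 1159/EI
A unit hogging moment at B produces rotation L₁/(3EI) + L₂/(3EI) = 5/EI.
Compatibility: M_B·(L₁+L₂)/(3EI) = θ_0, giving M_B = 231.9 kN·m (hogging).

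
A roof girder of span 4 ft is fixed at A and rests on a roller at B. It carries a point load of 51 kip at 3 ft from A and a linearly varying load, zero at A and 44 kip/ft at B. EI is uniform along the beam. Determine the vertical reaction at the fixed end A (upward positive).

R_A = 58.33 kip

Release the roller at B. Primary structure: cantilever fixed at A.
Free-end deflection of the primary structure under the applied loading (downward +):
  point load 51 at a = 3: Pa²(3L − a)/(6EI) = 688.5/EI
  triangular load, peak 44 at the free end: 11w₀L⁴/(120EI) = 1033/EI
  δ_0 = 1721/EI
Tip deflection under a unit load at B: L³/(3EI) = 21.33/EI.
The prop prevents deflection at B: R_B = δ_0/δ_{BB} = 1721/21.33 = 80.67 kip.
Vertical equilibrium: R_A = ΣP − R_B = 139 − 80.67 = 58.33 kip.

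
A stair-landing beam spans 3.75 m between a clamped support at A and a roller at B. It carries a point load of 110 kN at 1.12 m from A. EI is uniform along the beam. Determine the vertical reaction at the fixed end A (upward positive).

R_A = 96.75 kN

Take the reaction at B as the redundant and release it; the primary structure is a cantilever fixed at A.
Downward deflection at the released point B due to the loads:
  point load 110 at a = 1.12: Pa²(3L − a)/(6EI) = 233/EI
Tip deflection under a unit load at B: L³/(3EI) = 17.58/EI.
The prop prevents deflection at B: R_B = δ_0/δ_{BB} = 233/17.58 = 13.25 kN.
Vertical equilibrium: R_A = ΣP − R_B = 110 − 13.25 = 96.75 kN.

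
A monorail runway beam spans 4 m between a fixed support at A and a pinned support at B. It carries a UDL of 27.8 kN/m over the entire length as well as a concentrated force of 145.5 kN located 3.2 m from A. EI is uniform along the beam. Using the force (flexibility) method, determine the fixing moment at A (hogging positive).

Remove the prop at B; the released (primary) structure is a cantilever built in at A.
Free-end deflection of the primary structure under the applied loading (downward +):
  UDL 27.8: wL⁴/(8EI) = 889.6/EI
  point load 145.5 at a = 3.2: Pa²(3L − a)/(6EI) = 2185/EI
  δ_0 = 3075/EI
Tip deflection under a unit load at B: L³/(3EI) = 21.33/EI.
Compatibility at B: δ_0 − R_B·δ_{BB} = 0, so R_B = 3075/21.33 = 144.1 kN.
Moment equilibrium about A: M_A = Σ(load moments about A) − R_B·L = 688 − 144.1×4 = 111.5 kN·m.

M_A = 111.5 kN·m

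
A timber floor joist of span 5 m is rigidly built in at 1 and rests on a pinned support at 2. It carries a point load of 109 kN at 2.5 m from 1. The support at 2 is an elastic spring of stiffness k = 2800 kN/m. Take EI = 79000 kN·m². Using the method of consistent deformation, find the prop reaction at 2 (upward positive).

Remove the prop at 2; the released (primary) structure is a cantilever built in at 1.
Deflection at 2 on the released cantilever, summing each load's contribution:
  point load 109 at a = 2.5: Pa²(3L − a)/(6EI) = 1419/EI
Flexibility coefficient — unit upward force at 2: δ_{22} = L³/(3EI) = 41.67/EI.
With EI = 79000 kN·m²: δ_0 = 0.017965 m and δ_{22} = 0.000527 m/kN.
Compatibility — the spring shortens by R_2/k under the reaction it provides: δ_0 − R_2·δ_{22} = R_2/k. With 1/k = 0.000357 m/kN, R_2 = δ_0 / (δ_{22} + 1/k) = 0.017965 / (0.000527 + 0.000357) = 20.31 kN.

R_2 = 20.31 kN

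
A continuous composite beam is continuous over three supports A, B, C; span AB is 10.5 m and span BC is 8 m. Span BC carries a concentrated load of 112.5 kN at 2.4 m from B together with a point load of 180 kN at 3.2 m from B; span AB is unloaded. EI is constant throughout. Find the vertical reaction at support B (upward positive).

Insert a hinge at B; M_B is the redundant, and each span becomes simply supported.
Discontinuity in slope at B on the released structure — sum the simple-span end rotations:
  span BC: point load 112.5 at a = 2.4: Pab(L + b)/(6LEI) = 428.4/EI
  span BC: point load 180 at a = 3.2: Pab(L + b)/(6LEI) = 737.3/EI
  relative rotation θ_0 = (0 + 1166)/EI = 1166/EI
A unit hogging moment at B produces rotation L₁/(3EI) + L₂/(3EI) = 6.167/EI.
Slope continuity at B: θ_0 = M_B·6.167/EI, so M_B = 1166/6.167 = 189 kN·m (hogging).
Span AB, ΣM about A with M_B applied at B: R_B^{AB}·10.5 = 0 + 189, so R_B^{AB} = 18 kN and R_A = 0 − 18 = -18 kN.
Span BC, ΣM about C: R_B^{BC}·8 = 1494 + 189, so R_B^{BC} = 210.4 kN and R_C = 292.5 − 210.4 = 82.12 kN.
R_B = 18 + 210.4 = 228.4 kN.

R_B = 228.4 kN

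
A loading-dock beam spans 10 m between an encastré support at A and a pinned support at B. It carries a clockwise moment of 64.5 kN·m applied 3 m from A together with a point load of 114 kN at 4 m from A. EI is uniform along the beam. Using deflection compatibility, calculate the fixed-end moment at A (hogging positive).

Choose R_B as the redundant. The primary structure is the cantilever fixed at A.
Downward deflection at the released point B due to the loads:
  clockwise couple 64.5 at a = 3: M₀a(2L − a)/(2EI) = 1645/EI
  point load 114 at a = 4: Pa²(3L − a)/(6EI) = 7904/EI
  δ_0 = 9549/EI
Tip deflection under a unit load at B: L³/(3EI) = 333.3/EI.
Compatibility at B: δ_0 − R_B·δ_{BB} = 0, so R_B = 9549/333.3 = 28.65 kN.
Moment equilibrium about A: M_A = Σ(load moments about A) − R_B·L = 520.5 − 28.65×10 = 234 kN·m.

M_A = 234 kN·m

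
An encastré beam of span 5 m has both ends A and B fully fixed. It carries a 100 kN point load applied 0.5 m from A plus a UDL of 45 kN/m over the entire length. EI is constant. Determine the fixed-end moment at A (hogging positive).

M_A = 134.2 kN·m

Release both end moments; the primary structure is a simply-supported span AB with redundants M_A and M_B.
Simple-span end rotations at A and B under the given loads:
  at A: point load 100 at a = 0.5: Pab(L + b)/(6LEI) = 71.25/EI
  at B: point load 100 at a = 0.5: Pab(L + a)/(6LEI) = 41.25/EI
  at A: UDL 45: wL³/(24EI) = 234.4/EI
  at B: UDL 45: wL³/(24EI) = 234.4/EI
  θ_A0 = 305.6/EI,  θ_B0 = 275.6/EI
Flexibility coefficients: a unit moment at one end gives L/(3EI) there and L/(6EI) at the far end, so f₁₁ = f₂₂ = 1.667/EI and f₁₂ = f₂₁ = 0.8333/EI.
Compatibility — zero rotation at each built-in end:
  1.667 M_A + 0.8333 M_B = 305.6
  0.8333 M_A + 1.667 M_B = 275.6
Solving the pair gives M_A = 134.2 kN·m and M_B = 98.25 kN·m (hogging).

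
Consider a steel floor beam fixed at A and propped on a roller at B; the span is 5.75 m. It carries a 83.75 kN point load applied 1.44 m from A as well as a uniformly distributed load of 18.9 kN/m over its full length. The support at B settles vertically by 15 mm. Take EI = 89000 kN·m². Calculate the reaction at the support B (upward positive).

Choose R_B as the redundant. The primary structure is the cantilever fixed at A.
Downward deflection at the released point B due to the loads:
  point load 83.75 at a = 1.44: Pa²(3L − a)/(6EI) = 457.6/EI
  UDL 18.9: wL⁴/(8EI) = 2583/EI
  δ_0 = 3040/EI
Flexibility coefficient — unit upward force at B: δ_{BB} = L³/(3EI) = 63.37/EI.
With EI = 89000 kN·m²: δ_0 = 0.034159 m and δ_{BB} = 0.000712 m/kN.
Compatibility — the beam at B must follow the support down by 0.015 m: δ_0 − R_B·δ_{BB} = 0.015, so R_B = (0.034159 − 0.015)/0.000712 = 26.91 kN.

R_B = 26.91 kN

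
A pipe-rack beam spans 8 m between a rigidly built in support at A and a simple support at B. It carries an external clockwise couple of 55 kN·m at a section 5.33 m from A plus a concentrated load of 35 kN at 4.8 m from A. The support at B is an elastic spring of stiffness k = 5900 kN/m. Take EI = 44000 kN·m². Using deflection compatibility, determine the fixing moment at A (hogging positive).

Choose R_B as the redundant. The primary structure is the cantilever fixed at A.
Downward deflection at the released point B due to the loads:
  clockwise couple 55 at a = 5.33: M₀a(2L − a)/(2EI) = 1564/EI
  point load 35 at a = 4.8: Pa²(3L − a)/(6EI) = 2580/EI
  δ_0 = 4144/EI
Flexibility coefficient — unit upward force at B: δ_{BB} = L³/(3EI) = 170.7/EI.
With EI = 44000 kN·m²: δ_0 = 0.094192 m and δ_{BB} = 0.003879 m/kN.
Compatibility — the spring shortens by R_B/k under the reaction it provides: δ_0 − R_B·δ_{BB} = R_B/k. With 1/k = 0.000169 m/kN, R_B = δ_0 / (δ_{BB} + 1/k) = 0.094192 / (0.003879 + 0.000169) = 23.27 kN.
Moment equilibrium about A: M_A = Σ(load moments about A) − R_B·L = 223 − 23.27×8 = 36.86 kN·m.

M_A = 36.86 kN·m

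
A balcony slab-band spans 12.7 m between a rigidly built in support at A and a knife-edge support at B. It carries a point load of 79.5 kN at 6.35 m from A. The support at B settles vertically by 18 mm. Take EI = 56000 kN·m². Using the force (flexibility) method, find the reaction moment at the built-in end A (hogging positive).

Release the roller at B. Primary structure: cantilever fixed at A.
Primary-structure tip deflection at B by superposition:
  point load 79.5 at a = 6.35: Pa²(3L − a)/(6EI) = 16963/EI
Flexibility coefficient — unit upward force at B: δ_{BB} = L³/(3EI) = 682.8/EI.
With EI = 56000 kN·m²: δ_0 = 0.30291 m and δ_{BB} = 0.012193 m/kN.
Compatibility — the beam at B must follow the support down by 0.018 m: δ_0 − R_B·δ_{BB} = 0.018, so R_B = (0.30291 − 0.018)/0.012193 = 23.37 kN.
Moment equilibrium about A: M_A = Σ(load moments about A) − R_B·L = 504.8 − 23.37×12.7 = 208.1 kN·m.

M_A = 208.1 kN·m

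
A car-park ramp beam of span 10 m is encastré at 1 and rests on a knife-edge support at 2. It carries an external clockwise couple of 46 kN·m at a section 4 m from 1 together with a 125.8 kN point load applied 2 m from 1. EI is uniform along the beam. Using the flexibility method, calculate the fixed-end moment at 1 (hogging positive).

Take the reaction at 2 as the redundant and release it; the primary structure is a cantilever fixed at 1.
Primary-structure tip deflection at 2 by superposition:
  clockwise couple 46 at a = 4: M₀a(2L − a)/(2EI) = 1472/EI
  point load 125.8 at a = 2: Pa²(3L − a)/(6EI) = 2348/EI
  δ_0 = 3820/EI
Tip deflection under a unit load at 2: L³/(3EI) = 333.3/EI.
The prop prevents deflection at 2: R_2 = δ_0/δ_{22} = 3820/333.3 = 11.46 kN.
Moment equilibrium about 1: M_1 = Σ(load moments about 1) − R_2·L = 297.6 − 11.46×10 = 183 kN·m.

M_1 = 183 kN·m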